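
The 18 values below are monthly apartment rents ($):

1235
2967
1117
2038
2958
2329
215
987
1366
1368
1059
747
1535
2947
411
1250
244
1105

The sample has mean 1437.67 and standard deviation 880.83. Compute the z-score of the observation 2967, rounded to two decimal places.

1.74

z = (2967 − 1437.67) / 880.83 = 1.74.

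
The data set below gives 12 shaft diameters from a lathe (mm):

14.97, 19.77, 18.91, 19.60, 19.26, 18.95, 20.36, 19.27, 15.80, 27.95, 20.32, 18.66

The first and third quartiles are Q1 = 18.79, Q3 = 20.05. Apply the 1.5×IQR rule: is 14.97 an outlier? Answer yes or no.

yes

IQR = Q3 − Q1 = 20.05 − 18.79 = 1.26.
Lower fence = Q1 − 1.5·IQR = 18.79 − 1.89 = 16.90.
Upper fence = Q3 + 1.5·IQR = 20.05 + 1.89 = 21.94.
14.97 lies below the lower fence.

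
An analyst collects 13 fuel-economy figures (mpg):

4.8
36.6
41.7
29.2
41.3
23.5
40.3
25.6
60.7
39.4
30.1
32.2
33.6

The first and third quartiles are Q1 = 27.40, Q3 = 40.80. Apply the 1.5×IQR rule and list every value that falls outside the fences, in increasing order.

IQR = Q3 − Q1 = 40.80 − 27.40 = 13.40.
Lower fence = Q1 − 1.5·IQR = 27.40 − 20.10 = 7.30.
Upper fence = Q3 + 1.5·IQR = 40.80 + 20.10 = 60.90.
4.8 < 7.30 → outlier.
All remaining values lie within [7.30, 60.90].

4.8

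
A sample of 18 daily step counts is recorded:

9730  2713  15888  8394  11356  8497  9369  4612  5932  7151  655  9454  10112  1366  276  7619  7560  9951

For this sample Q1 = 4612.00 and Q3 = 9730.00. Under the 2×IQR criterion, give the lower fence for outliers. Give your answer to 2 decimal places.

IQR = Q3 − Q1 = 9730.00 − 4612.00 = 5118.00.
Lower fence = Q1 − 2·IQR = 4612.00 − 10236.00 = -5624.00.
Upper fence = Q3 + 2·IQR = 9730.00 + 10236.00 = 19966.00.

-5624.00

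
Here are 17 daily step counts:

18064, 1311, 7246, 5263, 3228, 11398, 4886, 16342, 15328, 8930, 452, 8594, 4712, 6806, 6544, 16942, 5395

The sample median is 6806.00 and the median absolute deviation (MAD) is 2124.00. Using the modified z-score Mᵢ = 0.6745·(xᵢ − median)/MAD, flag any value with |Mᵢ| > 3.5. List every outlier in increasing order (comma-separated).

|Mᵢ| > 3.5 ⇔ |xᵢ − 6806.00| > 3.5·2124.00/0.6745 = 11021.50.
So outliers lie outside [-4215.50, 17827.50].
18064: M = 3.58 → outlier.

18064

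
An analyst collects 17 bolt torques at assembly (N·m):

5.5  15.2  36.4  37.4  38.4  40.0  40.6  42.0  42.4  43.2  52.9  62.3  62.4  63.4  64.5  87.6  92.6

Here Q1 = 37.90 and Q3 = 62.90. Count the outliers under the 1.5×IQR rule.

0

IQR = 25.00; fences at 37.90 − 37.50 = 0.40 and 62.90 + 37.50 = 100.40.
Every value lies within the cutoffs.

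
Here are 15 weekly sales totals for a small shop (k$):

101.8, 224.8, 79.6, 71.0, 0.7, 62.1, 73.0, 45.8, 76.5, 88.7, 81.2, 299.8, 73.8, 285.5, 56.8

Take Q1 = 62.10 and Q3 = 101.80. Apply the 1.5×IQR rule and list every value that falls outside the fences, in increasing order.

IQR = Q3 − Q1 = 101.80 − 62.10 = 39.70.
Lower fence = Q1 − 1.5·IQR = 62.10 − 59.55 = 2.55.
Upper fence = Q3 + 1.5·IQR = 101.80 + 59.55 = 161.35.
0.7 < 2.55 → outlier.
224.8 > 161.35 → outlier.
285.5 > 161.35 → outlier.
299.8 > 161.35 → outlier.
All remaining values lie within [2.55, 161.35].

0.7, 224.8, 285.5, 299.8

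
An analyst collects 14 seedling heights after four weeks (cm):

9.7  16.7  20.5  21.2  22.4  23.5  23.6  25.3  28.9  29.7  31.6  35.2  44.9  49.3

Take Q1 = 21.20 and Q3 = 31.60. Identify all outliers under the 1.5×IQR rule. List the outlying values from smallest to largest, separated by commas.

IQR = Q3 − Q1 = 31.60 − 21.20 = 10.40.
Lower fence = Q1 − 1.5·IQR = 21.20 − 15.60 = 5.60.
Upper fence = Q3 + 1.5·IQR = 31.60 + 15.60 = 47.20.
49.3 > 47.20 → outlier.
All remaining values lie within [5.60, 47.20].

49.3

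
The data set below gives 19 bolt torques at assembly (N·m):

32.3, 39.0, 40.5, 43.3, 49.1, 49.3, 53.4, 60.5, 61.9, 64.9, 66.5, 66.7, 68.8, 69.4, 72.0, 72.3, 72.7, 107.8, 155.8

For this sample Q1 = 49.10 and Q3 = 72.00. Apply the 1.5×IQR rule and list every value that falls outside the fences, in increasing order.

IQR = Q3 − Q1 = 72.00 − 49.10 = 22.90.
Lower fence = Q1 − 1.5·IQR = 49.10 − 34.35 = 14.75.
Upper fence = Q3 + 1.5·IQR = 72.00 + 34.35 = 106.35.
107.8 > 106.35 → outlier.
155.8 > 106.35 → outlier.
All remaining values lie within [14.75, 106.35].

107.8, 155.8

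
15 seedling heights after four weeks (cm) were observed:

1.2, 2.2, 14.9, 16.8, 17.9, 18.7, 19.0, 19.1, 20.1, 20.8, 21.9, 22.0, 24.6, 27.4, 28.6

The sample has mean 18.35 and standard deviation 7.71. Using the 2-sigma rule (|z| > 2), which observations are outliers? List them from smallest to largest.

Cutoffs at x̄ ± 2s: 18.35 ± 2·7.71 = [2.93, 33.77].
1.2: z = -2.22, |z| > 2 → outlier.
2.2: z = -2.09, |z| > 2 → outlier.
Every other value lies within [2.93, 33.77].

1.2, 2.2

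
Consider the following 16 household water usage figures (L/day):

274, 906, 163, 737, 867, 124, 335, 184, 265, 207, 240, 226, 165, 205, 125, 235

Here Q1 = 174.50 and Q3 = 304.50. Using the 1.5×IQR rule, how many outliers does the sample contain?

3

IQR = 130.00; fences at 174.50 − 195.00 = -20.50 and 304.50 + 195.00 = 499.50.
Outside the cutoffs: 737, 867, 906.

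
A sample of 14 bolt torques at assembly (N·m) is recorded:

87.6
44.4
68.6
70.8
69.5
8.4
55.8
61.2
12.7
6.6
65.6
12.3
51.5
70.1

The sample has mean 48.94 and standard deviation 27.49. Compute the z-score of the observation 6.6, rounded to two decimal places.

-1.54

z = (6.6 − 48.94) / 27.49 = -1.54.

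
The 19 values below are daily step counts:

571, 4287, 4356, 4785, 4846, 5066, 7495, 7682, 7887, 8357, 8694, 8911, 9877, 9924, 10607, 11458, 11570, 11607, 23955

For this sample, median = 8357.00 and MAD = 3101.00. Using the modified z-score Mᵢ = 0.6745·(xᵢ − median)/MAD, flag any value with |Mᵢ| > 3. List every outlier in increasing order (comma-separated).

|Mᵢ| > 3 ⇔ |xᵢ − 8357.00| > 3·3101.00/0.6745 = 13792.44.
So outliers lie outside [-5435.44, 22149.44].
23955: M = 3.39 → outlier.

23955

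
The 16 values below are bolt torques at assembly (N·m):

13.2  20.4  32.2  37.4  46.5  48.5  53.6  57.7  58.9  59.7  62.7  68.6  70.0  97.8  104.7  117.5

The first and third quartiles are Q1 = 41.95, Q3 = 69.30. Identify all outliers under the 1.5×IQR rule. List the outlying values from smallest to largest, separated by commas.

IQR = Q3 − Q1 = 69.30 − 41.95 = 27.35.
Lower fence = Q1 − 1.5·IQR = 41.95 − 41.025 = 0.925.
Upper fence = Q3 + 1.5·IQR = 69.30 + 41.025 = 110.325.
117.5 > 110.325 → outlier.
All remaining values lie within [0.925, 110.325].

117.5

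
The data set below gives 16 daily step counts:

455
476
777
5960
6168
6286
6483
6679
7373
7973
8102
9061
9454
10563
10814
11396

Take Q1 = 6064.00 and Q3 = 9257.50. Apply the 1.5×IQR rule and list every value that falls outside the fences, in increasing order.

IQR = Q3 − Q1 = 9257.50 − 6064.00 = 3193.50.
Lower fence = Q1 − 1.5·IQR = 6064.00 − 4790.25 = 1273.75.
Upper fence = Q3 + 1.5·IQR = 9257.50 + 4790.25 = 14047.75.
455 < 1273.75 → outlier.
476 < 1273.75 → outlier.
777 < 1273.75 → outlier.
All remaining values lie within [1273.75, 14047.75].

455, 476, 777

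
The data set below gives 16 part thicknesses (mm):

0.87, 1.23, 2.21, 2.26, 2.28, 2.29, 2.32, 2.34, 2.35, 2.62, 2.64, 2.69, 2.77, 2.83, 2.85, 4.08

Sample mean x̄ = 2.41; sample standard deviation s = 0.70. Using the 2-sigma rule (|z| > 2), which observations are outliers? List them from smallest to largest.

0.87, 4.08

Cutoffs at x̄ ± 2s: 2.41 ± 2·0.70 = [1.01, 3.81].
0.87: z = -2.20, |z| > 2 → outlier.
4.08: z = 2.39, |z| > 2 → outlier.
Every other value lies within [1.01, 3.81].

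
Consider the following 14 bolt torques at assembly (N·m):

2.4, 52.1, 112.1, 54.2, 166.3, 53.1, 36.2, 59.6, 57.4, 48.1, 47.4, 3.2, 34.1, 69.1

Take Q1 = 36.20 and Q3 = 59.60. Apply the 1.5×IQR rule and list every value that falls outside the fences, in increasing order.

112.1, 166.3

IQR = Q3 − Q1 = 59.60 − 36.20 = 23.40.
Lower fence = Q1 − 1.5·IQR = 36.20 − 35.10 = 1.10.
Upper fence = Q3 + 1.5·IQR = 59.60 + 35.10 = 94.70.
112.1 > 94.70 → outlier.
166.3 > 94.70 → outlier.
All remaining values lie within [1.10, 94.70].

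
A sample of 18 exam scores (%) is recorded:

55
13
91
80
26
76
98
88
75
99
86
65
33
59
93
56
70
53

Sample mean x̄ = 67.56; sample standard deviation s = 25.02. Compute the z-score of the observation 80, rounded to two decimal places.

z = (80 − 67.56) / 25.02 = 0.50.

0.50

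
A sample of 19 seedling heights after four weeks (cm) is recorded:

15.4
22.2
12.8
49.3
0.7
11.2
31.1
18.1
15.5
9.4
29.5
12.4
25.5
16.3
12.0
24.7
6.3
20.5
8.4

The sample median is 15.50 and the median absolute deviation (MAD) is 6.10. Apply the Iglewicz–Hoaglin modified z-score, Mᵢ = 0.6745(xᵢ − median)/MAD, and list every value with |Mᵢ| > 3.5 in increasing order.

49.3

|Mᵢ| > 3.5 ⇔ |xᵢ − 15.50| > 3.5·6.10/0.6745 = 31.65.
So outliers lie outside [-16.15, 47.15].
49.3: M = 3.74 → outlier.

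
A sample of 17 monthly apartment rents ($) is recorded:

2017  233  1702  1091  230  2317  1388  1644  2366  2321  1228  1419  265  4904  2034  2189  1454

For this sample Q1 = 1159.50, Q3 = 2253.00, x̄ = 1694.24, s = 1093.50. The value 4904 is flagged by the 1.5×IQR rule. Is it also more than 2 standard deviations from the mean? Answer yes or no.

yes

z = (4904 − 1694.24) / 1093.50 = 2.94.
|z| = 2.94 > 2.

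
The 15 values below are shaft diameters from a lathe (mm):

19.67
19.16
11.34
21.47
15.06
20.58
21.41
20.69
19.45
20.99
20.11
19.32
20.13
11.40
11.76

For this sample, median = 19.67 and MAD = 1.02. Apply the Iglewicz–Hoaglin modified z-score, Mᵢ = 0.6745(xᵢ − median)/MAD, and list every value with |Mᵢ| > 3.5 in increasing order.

11.34, 11.40, 11.76

|Mᵢ| > 3.5 ⇔ |xᵢ − 19.67| > 3.5·1.02/0.6745 = 5.29.
So outliers lie outside [14.38, 24.96].
11.34: M = -5.51 → outlier.
11.40: M = -5.47 → outlier.
11.76: M = -5.23 → outlier.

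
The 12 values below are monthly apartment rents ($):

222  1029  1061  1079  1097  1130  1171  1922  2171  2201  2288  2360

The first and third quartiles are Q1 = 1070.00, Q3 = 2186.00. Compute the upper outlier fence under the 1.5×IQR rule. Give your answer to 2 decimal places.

IQR = Q3 − Q1 = 2186.00 − 1070.00 = 1116.00.
Lower fence = Q1 − 1.5·IQR = 1070.00 − 1674.00 = -604.00.
Upper fence = Q3 + 1.5·IQR = 2186.00 + 1674.00 = 3860.00.

3860.00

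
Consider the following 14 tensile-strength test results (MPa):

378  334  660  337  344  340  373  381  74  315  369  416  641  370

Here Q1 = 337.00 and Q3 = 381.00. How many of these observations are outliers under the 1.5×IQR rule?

3

IQR = 44.00; fences at 337.00 − 66.00 = 271.00 and 381.00 + 66.00 = 447.00.
Outside the cutoffs: 74, 641, 660.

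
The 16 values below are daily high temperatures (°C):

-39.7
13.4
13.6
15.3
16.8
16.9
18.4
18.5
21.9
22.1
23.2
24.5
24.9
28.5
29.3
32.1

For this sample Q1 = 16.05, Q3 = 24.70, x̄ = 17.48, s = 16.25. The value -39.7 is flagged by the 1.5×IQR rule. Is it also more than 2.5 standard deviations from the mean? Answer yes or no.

yes

z = (-39.7 − 17.48) / 16.25 = -3.52.
|z| = 3.52 > 2.5.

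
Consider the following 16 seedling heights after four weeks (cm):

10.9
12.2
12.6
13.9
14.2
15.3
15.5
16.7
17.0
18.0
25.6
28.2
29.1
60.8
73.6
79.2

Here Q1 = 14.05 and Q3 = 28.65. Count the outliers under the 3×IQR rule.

2

IQR = 14.60; fences at 14.05 − 43.80 = -29.75 and 28.65 + 43.80 = 72.45.
Outside the cutoffs: 73.6, 79.2.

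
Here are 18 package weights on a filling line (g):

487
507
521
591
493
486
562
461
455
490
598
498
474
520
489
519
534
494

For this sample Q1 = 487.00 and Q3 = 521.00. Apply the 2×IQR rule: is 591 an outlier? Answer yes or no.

yes

IQR = Q3 − Q1 = 521.00 − 487.00 = 34.00.
Lower fence = Q1 − 2·IQR = 487.00 − 68.00 = 419.00.
Upper fence = Q3 + 2·IQR = 521.00 + 68.00 = 589.00.
591 lies above the upper fence.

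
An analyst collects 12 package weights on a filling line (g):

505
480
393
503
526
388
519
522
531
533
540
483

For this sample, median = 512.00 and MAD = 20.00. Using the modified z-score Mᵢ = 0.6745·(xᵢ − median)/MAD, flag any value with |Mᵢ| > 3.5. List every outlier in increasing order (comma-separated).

388, 393

|Mᵢ| > 3.5 ⇔ |xᵢ − 512.00| > 3.5·20.00/0.6745 = 103.78.
So outliers lie outside [408.22, 615.78].
388: M = -4.18 → outlier.
393: M = -4.01 → outlier.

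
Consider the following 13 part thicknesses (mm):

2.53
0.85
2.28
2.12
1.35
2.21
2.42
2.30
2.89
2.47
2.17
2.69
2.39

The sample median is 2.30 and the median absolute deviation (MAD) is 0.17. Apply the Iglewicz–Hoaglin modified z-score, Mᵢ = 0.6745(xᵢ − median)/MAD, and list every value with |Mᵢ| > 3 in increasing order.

0.85, 1.35

|Mᵢ| > 3 ⇔ |xᵢ − 2.30| > 3·0.17/0.6745 = 0.76.
So outliers lie outside [1.54, 3.06].
0.85: M = -5.75 → outlier.
1.35: M = -3.77 → outlier.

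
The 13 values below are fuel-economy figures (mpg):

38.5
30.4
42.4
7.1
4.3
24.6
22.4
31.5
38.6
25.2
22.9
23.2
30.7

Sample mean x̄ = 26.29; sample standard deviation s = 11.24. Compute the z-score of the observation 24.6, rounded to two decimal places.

z = (24.6 − 26.29) / 11.24 = -0.15.

-0.15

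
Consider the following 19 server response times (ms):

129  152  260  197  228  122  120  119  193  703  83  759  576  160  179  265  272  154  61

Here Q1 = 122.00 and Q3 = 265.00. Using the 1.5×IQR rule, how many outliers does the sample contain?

IQR = 143.00; fences at 122.00 − 214.50 = -92.50 and 265.00 + 214.50 = 479.50.
Outside the cutoffs: 576, 703, 759.

3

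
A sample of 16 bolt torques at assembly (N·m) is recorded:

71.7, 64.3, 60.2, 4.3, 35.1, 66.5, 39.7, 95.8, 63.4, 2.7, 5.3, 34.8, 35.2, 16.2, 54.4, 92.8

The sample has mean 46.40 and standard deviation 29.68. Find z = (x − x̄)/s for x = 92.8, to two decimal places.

z = (92.8 − 46.40) / 29.68 = 1.56.

1.56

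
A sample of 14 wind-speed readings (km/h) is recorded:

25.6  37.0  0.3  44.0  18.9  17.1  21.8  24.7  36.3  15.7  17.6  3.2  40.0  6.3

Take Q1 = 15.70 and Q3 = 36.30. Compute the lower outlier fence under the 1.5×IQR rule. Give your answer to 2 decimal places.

-15.20

IQR = Q3 − Q1 = 36.30 − 15.70 = 20.60.
Lower fence = Q1 − 1.5·IQR = 15.70 − 30.90 = -15.20.
Upper fence = Q3 + 1.5·IQR = 36.30 + 30.90 = 67.20.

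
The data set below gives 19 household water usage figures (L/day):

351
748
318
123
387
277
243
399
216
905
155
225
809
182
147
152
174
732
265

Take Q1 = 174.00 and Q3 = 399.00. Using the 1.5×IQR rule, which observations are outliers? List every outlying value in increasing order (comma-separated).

748, 809, 905

IQR = Q3 − Q1 = 399.00 − 174.00 = 225.00.
Lower fence = Q1 − 1.5·IQR = 174.00 − 337.50 = -163.50.
Upper fence = Q3 + 1.5·IQR = 399.00 + 337.50 = 736.50.
748 > 736.50 → outlier.
809 > 736.50 → outlier.
905 > 736.50 → outlier.
All remaining values lie within [-163.50, 736.50].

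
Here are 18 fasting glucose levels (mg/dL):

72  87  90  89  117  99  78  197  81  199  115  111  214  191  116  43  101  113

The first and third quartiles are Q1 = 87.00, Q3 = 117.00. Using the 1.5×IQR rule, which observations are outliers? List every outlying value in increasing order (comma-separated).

IQR = Q3 − Q1 = 117.00 − 87.00 = 30.00.
Lower fence = Q1 − 1.5·IQR = 87.00 − 45.00 = 42.00.
Upper fence = Q3 + 1.5·IQR = 117.00 + 45.00 = 162.00.
191 > 162.00 → outlier.
197 > 162.00 → outlier.
199 > 162.00 → outlier.
214 > 162.00 → outlier.
All remaining values lie within [42.00, 162.00].

191, 197, 199, 214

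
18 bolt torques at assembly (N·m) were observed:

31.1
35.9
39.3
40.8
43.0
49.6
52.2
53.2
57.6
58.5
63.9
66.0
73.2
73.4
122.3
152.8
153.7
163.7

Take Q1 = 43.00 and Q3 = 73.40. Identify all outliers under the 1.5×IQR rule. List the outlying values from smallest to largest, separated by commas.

IQR = Q3 − Q1 = 73.40 − 43.00 = 30.40.
Lower fence = Q1 − 1.5·IQR = 43.00 − 45.60 = -2.60.
Upper fence = Q3 + 1.5·IQR = 73.40 + 45.60 = 119.00.
122.3 > 119.00 → outlier.
152.8 > 119.00 → outlier.
153.7 > 119.00 → outlier.
163.7 > 119.00 → outlier.
All remaining values lie within [-2.60, 119.00].

122.3, 152.8, 153.7, 163.7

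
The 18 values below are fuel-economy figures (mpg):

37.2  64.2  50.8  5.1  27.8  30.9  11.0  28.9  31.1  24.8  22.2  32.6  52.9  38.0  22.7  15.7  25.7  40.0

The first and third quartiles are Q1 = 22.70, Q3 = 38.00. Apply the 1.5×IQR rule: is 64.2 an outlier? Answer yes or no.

yes

IQR = Q3 − Q1 = 38.00 − 22.70 = 15.30.
Lower fence = Q1 − 1.5·IQR = 22.70 − 22.95 = -0.25.
Upper fence = Q3 + 1.5·IQR = 38.00 + 22.95 = 60.95.
64.2 lies above the upper fence.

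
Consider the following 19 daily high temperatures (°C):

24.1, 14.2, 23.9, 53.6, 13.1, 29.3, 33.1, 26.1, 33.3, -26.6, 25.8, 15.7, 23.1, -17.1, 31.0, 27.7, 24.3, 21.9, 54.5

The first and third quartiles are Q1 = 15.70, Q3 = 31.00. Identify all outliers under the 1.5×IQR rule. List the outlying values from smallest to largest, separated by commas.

-26.6, -17.1, 54.5

IQR = Q3 − Q1 = 31.00 − 15.70 = 15.30.
Lower fence = Q1 − 1.5·IQR = 15.70 − 22.95 = -7.25.
Upper fence = Q3 + 1.5·IQR = 31.00 + 22.95 = 53.95.
-26.6 < -7.25 → outlier.
-17.1 < -7.25 → outlier.
54.5 > 53.95 → outlier.
All remaining values lie within [-7.25, 53.95].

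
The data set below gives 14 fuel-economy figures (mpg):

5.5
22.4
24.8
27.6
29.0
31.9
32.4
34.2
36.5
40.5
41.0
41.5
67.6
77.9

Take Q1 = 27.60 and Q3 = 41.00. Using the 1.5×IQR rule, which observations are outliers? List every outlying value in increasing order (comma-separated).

IQR = Q3 − Q1 = 41.00 − 27.60 = 13.40.
Lower fence = Q1 − 1.5·IQR = 27.60 − 20.10 = 7.50.
Upper fence = Q3 + 1.5·IQR = 41.00 + 20.10 = 61.10.
5.5 < 7.50 → outlier.
67.6 > 61.10 → outlier.
77.9 > 61.10 → outlier.
All remaining values lie within [7.50, 61.10].

5.5, 67.6, 77.9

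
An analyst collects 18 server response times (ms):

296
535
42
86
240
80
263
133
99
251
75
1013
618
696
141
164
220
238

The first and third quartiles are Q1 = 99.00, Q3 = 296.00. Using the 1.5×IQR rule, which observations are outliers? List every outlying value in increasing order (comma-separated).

618, 696, 1013

IQR = Q3 − Q1 = 296.00 − 99.00 = 197.00.
Lower fence = Q1 − 1.5·IQR = 99.00 − 295.50 = -196.50.
Upper fence = Q3 + 1.5·IQR = 296.00 + 295.50 = 591.50.
618 > 591.50 → outlier.
696 > 591.50 → outlier.
1013 > 591.50 → outlier.
All remaining values lie within [-196.50, 591.50].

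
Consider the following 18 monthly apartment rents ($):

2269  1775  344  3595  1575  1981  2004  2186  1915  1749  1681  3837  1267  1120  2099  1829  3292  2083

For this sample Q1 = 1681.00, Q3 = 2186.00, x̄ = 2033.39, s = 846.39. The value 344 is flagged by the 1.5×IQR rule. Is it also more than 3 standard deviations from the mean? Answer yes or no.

no

z = (344 − 2033.39) / 846.39 = -2.00.
|z| = 2.00 ≤ 3.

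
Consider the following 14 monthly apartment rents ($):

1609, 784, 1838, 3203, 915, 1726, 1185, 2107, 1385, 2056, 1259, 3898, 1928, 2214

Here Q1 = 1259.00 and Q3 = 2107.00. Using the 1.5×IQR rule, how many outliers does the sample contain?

1

IQR = 848.00; fences at 1259.00 − 1272.00 = -13.00 and 2107.00 + 1272.00 = 3379.00.
Outside the cutoffs: 3898.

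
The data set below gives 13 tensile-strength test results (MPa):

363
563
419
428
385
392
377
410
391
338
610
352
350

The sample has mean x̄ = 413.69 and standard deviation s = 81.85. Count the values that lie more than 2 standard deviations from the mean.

Cutoffs: x̄ ± 2s = [249.99, 577.39].
Outside the cutoffs: 610.

1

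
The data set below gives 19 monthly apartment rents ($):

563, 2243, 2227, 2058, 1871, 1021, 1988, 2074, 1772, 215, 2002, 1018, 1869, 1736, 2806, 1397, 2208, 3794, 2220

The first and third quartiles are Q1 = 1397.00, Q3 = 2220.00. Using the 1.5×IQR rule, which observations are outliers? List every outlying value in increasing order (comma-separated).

IQR = Q3 − Q1 = 2220.00 − 1397.00 = 823.00.
Lower fence = Q1 − 1.5·IQR = 1397.00 − 1234.50 = 162.50.
Upper fence = Q3 + 1.5·IQR = 2220.00 + 1234.50 = 3454.50.
3794 > 3454.50 → outlier.
All remaining values lie within [162.50, 3454.50].

3794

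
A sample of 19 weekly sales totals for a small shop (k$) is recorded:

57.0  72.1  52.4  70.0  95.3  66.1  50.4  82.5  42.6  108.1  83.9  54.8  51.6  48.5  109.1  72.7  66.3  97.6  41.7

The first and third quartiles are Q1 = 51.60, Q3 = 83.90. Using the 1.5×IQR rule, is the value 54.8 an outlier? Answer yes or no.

IQR = Q3 − Q1 = 83.90 − 51.60 = 32.30.
Lower fence = Q1 − 1.5·IQR = 51.60 − 48.45 = 3.15.
Upper fence = Q3 + 1.5·IQR = 83.90 + 48.45 = 132.35.
54.8 lies within [3.15, 132.35].

no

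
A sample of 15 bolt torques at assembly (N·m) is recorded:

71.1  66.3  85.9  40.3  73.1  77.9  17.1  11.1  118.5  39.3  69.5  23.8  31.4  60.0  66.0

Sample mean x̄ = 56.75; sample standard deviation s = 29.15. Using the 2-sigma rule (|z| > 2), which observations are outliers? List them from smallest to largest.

118.5

Cutoffs at x̄ ± 2s: 56.75 ± 2·29.15 = [-1.55, 115.05].
118.5: z = 2.12, |z| > 2 → outlier.
Every other value lies within [-1.55, 115.05].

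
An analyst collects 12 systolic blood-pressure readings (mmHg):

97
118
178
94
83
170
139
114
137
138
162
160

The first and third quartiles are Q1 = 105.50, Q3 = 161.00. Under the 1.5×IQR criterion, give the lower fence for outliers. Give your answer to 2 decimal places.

22.25

IQR = Q3 − Q1 = 161.00 − 105.50 = 55.50.
Lower fence = Q1 − 1.5·IQR = 105.50 − 83.25 = 22.25.
Upper fence = Q3 + 1.5·IQR = 161.00 + 83.25 = 244.25.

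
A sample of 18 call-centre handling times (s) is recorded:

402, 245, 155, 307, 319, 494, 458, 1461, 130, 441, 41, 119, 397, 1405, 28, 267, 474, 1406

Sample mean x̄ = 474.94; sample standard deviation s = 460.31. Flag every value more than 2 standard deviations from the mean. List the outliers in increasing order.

Cutoffs at x̄ ± 2s: 474.94 ± 2·460.31 = [-445.68, 1395.56].
1405: z = 2.02, |z| > 2 → outlier.
1406: z = 2.02, |z| > 2 → outlier.
1461: z = 2.14, |z| > 2 → outlier.
Every other value lies within [-445.68, 1395.56].

1405, 1406, 1461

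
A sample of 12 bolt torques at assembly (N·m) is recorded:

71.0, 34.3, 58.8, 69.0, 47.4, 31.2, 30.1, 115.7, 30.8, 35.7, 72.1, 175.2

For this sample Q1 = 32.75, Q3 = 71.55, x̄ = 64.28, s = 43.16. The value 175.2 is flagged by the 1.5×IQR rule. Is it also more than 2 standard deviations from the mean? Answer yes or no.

z = (175.2 − 64.28) / 43.16 = 2.57.
|z| = 2.57 > 2.

yes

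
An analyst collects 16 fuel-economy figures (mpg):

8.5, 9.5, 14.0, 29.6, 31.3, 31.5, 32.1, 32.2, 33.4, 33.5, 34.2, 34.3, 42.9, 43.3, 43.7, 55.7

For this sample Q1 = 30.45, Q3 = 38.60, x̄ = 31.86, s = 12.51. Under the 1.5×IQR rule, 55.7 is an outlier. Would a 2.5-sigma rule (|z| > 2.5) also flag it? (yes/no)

z = (55.7 − 31.86) / 12.51 = 1.91.
|z| = 1.91 ≤ 2.5.

no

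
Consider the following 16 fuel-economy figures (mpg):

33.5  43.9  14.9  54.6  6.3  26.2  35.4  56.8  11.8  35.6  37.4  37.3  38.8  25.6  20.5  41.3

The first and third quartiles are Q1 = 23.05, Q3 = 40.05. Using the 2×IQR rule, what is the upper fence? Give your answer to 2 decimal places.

IQR = Q3 − Q1 = 40.05 − 23.05 = 17.00.
Lower fence = Q1 − 2·IQR = 23.05 − 34.00 = -10.95.
Upper fence = Q3 + 2·IQR = 40.05 + 34.00 = 74.05.

74.05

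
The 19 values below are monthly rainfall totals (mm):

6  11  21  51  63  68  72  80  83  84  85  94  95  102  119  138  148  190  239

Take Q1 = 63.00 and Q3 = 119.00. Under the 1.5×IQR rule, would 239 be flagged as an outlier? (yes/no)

yes

IQR = Q3 − Q1 = 119.00 − 63.00 = 56.00.
Lower fence = Q1 − 1.5·IQR = 63.00 − 84.00 = -21.00.
Upper fence = Q3 + 1.5·IQR = 119.00 + 84.00 = 203.00.
239 lies above the upper fence.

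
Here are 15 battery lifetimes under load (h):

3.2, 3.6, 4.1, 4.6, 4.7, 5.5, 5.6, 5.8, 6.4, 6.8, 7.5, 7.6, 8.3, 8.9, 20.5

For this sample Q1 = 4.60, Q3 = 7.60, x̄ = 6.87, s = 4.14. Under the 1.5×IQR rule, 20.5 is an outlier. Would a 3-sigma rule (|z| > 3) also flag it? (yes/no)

z = (20.5 − 6.87) / 4.14 = 3.29.
|z| = 3.29 > 3.

yes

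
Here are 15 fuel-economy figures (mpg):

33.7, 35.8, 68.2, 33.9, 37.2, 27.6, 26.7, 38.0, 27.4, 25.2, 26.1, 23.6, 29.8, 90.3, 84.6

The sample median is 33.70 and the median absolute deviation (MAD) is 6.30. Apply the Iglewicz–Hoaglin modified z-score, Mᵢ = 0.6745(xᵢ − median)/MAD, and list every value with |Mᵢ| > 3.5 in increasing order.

|Mᵢ| > 3.5 ⇔ |xᵢ − 33.70| > 3.5·6.30/0.6745 = 32.69.
So outliers lie outside [1.01, 66.39].
68.2: M = 3.69 → outlier.
84.6: M = 5.45 → outlier.
90.3: M = 6.06 → outlier.

68.2, 84.6, 90.3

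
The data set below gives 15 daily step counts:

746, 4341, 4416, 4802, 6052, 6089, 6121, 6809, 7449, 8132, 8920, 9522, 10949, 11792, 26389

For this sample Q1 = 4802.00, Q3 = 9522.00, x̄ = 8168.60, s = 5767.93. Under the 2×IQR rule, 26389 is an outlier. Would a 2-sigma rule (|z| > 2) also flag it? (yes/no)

yes

z = (26389 − 8168.60) / 5767.93 = 3.16.
|z| = 3.16 > 2.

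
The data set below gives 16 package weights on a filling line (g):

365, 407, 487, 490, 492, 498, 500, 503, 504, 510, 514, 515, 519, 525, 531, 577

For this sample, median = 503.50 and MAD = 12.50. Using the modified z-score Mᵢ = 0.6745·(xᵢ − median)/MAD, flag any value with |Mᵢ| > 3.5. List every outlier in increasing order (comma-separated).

365, 407, 577

|Mᵢ| > 3.5 ⇔ |xᵢ − 503.50| > 3.5·12.50/0.6745 = 64.86.
So outliers lie outside [438.64, 568.36].
365: M = -7.47 → outlier.
407: M = -5.21 → outlier.
577: M = 3.97 → outlier.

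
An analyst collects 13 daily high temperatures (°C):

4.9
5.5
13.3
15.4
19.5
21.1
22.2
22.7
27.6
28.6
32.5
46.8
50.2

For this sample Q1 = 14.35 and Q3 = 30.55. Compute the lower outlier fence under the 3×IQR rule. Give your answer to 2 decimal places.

IQR = Q3 − Q1 = 30.55 − 14.35 = 16.20.
Lower fence = Q1 − 3·IQR = 14.35 − 48.60 = -34.25.
Upper fence = Q3 + 3·IQR = 30.55 + 48.60 = 79.15.

-34.25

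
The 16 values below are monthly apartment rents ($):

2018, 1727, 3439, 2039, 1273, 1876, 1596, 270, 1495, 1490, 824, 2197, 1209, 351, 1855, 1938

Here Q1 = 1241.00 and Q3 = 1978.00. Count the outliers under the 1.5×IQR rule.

IQR = 737.00; fences at 1241.00 − 1105.50 = 135.50 and 1978.00 + 1105.50 = 3083.50.
Outside the cutoffs: 3439.

1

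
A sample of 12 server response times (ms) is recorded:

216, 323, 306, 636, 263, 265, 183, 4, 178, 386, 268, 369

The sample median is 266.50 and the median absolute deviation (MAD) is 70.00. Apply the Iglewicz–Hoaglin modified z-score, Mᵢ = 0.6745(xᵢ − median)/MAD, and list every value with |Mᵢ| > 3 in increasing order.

|Mᵢ| > 3 ⇔ |xᵢ − 266.50| > 3·70.00/0.6745 = 311.34.
So outliers lie outside [-44.84, 577.84].
636: M = 3.56 → outlier.

636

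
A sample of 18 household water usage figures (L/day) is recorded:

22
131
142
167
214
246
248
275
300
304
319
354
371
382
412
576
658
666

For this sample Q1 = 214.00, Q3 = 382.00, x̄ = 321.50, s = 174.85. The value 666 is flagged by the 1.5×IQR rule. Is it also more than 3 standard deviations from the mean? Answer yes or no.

z = (666 − 321.50) / 174.85 = 1.97.
|z| = 1.97 ≤ 3.

no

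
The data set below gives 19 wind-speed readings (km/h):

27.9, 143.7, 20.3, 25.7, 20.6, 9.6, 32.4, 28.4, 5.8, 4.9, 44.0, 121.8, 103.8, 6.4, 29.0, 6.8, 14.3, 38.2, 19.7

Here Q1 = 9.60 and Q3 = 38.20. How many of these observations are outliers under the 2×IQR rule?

3

IQR = 28.60; fences at 9.60 − 57.20 = -47.60 and 38.20 + 57.20 = 95.40.
Outside the cutoffs: 103.8, 121.8, 143.7.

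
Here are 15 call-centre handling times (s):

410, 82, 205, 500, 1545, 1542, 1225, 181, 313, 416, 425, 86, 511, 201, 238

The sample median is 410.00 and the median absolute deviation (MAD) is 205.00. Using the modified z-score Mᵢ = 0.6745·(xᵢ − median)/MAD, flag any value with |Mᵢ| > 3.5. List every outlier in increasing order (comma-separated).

1542, 1545

|Mᵢ| > 3.5 ⇔ |xᵢ − 410.00| > 3.5·205.00/0.6745 = 1063.75.
So outliers lie outside [-653.75, 1473.75].
1542: M = 3.72 → outlier.
1545: M = 3.73 → outlier.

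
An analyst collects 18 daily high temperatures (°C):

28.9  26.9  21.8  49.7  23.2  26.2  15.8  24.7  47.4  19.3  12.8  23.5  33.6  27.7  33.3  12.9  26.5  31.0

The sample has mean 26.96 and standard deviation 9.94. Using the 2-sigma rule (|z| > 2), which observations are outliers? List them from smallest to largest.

Cutoffs at x̄ ± 2s: 26.96 ± 2·9.94 = [7.08, 46.84].
47.4: z = 2.06, |z| > 2 → outlier.
49.7: z = 2.29, |z| > 2 → outlier.
Every other value lies within [7.08, 46.84].

47.4, 49.7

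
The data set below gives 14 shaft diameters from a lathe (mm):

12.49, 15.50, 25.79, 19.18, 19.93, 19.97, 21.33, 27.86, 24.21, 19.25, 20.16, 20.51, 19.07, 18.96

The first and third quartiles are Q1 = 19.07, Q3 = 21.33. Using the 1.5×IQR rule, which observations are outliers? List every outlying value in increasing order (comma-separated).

12.49, 15.50, 25.79, 27.86

IQR = Q3 − Q1 = 21.33 − 19.07 = 2.26.
Lower fence = Q1 − 1.5·IQR = 19.07 − 3.39 = 15.68.
Upper fence = Q3 + 1.5·IQR = 21.33 + 3.39 = 24.72.
12.49 < 15.68 → outlier.
15.50 < 15.68 → outlier.
25.79 > 24.72 → outlier.
27.86 > 24.72 → outlier.
All remaining values lie within [15.68, 24.72].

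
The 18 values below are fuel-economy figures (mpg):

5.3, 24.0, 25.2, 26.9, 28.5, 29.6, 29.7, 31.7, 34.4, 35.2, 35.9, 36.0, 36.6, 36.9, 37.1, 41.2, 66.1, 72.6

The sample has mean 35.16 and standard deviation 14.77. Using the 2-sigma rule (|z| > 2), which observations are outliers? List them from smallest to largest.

5.3, 66.1, 72.6

Cutoffs at x̄ ± 2s: 35.16 ± 2·14.77 = [5.62, 64.70].
5.3: z = -2.02, |z| > 2 → outlier.
66.1: z = 2.09, |z| > 2 → outlier.
72.6: z = 2.53, |z| > 2 → outlier.
Every other value lies within [5.62, 64.70].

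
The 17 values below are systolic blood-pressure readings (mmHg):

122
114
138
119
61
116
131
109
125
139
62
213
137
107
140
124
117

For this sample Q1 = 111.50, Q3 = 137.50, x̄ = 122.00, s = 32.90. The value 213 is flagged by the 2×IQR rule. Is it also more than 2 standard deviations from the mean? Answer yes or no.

z = (213 − 122.00) / 32.90 = 2.77.
|z| = 2.77 > 2.

yes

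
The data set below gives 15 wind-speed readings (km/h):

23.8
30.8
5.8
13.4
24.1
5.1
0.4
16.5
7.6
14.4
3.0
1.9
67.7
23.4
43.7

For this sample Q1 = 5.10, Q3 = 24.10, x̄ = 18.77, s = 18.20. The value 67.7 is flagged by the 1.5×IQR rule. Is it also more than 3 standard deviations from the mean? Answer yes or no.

no

z = (67.7 − 18.77) / 18.20 = 2.69.
|z| = 2.69 ≤ 3.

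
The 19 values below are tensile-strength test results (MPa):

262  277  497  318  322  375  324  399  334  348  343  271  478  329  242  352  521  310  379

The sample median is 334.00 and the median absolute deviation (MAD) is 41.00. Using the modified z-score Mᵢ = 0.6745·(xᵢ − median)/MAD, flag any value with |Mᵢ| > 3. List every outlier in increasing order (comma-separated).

|Mᵢ| > 3 ⇔ |xᵢ − 334.00| > 3·41.00/0.6745 = 182.36.
So outliers lie outside [151.64, 516.36].
521: M = 3.08 → outlier.

521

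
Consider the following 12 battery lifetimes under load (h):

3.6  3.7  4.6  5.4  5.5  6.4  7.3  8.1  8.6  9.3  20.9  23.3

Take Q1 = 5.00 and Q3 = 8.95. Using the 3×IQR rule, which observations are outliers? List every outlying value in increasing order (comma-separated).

20.9, 23.3

IQR = Q3 − Q1 = 8.95 − 5.00 = 3.95.
Lower fence = Q1 − 3·IQR = 5.00 − 11.85 = -6.85.
Upper fence = Q3 + 3·IQR = 8.95 + 11.85 = 20.80.
20.9 > 20.80 → outlier.
23.3 > 20.80 → outlier.
All remaining values lie within [-6.85, 20.80].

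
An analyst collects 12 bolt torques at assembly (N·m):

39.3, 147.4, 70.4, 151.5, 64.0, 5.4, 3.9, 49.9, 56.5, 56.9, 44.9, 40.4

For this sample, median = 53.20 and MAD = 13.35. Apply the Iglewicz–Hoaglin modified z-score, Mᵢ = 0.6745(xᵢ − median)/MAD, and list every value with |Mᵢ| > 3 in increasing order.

147.4, 151.5

|Mᵢ| > 3 ⇔ |xᵢ − 53.20| > 3·13.35/0.6745 = 59.38.
So outliers lie outside [-6.18, 112.58].
147.4: M = 4.76 → outlier.
151.5: M = 4.97 → outlier.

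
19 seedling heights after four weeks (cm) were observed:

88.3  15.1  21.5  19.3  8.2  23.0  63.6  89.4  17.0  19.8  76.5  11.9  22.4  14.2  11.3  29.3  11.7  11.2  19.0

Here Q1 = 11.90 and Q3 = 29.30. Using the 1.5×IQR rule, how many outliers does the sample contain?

IQR = 17.40; fences at 11.90 − 26.10 = -14.20 and 29.30 + 26.10 = 55.40.
Outside the cutoffs: 63.6, 76.5, 88.3, 89.4.

4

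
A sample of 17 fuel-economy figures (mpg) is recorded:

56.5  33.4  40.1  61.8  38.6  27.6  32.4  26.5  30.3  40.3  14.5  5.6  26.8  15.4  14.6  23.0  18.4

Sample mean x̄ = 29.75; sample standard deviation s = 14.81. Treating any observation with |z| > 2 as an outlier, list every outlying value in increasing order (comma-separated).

61.8

Cutoffs at x̄ ± 2s: 29.75 ± 2·14.81 = [0.13, 59.37].
61.8: z = 2.16, |z| > 2 → outlier.
Every other value lies within [0.13, 59.37].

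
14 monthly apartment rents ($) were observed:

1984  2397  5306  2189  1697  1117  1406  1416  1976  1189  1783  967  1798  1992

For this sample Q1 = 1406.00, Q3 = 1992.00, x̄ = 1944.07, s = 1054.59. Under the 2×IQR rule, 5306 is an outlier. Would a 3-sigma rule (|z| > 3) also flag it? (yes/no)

z = (5306 − 1944.07) / 1054.59 = 3.19.
|z| = 3.19 > 3.

yes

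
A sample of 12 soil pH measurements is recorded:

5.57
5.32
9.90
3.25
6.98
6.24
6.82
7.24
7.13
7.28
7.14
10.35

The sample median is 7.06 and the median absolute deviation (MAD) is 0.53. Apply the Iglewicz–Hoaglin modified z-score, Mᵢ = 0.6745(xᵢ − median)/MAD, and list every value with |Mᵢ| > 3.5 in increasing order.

|Mᵢ| > 3.5 ⇔ |xᵢ − 7.06| > 3.5·0.53/0.6745 = 2.75.
So outliers lie outside [4.31, 9.81].
3.25: M = -4.85 → outlier.
9.90: M = 3.61 → outlier.
10.35: M = 4.19 → outlier.

3.25, 9.90, 10.35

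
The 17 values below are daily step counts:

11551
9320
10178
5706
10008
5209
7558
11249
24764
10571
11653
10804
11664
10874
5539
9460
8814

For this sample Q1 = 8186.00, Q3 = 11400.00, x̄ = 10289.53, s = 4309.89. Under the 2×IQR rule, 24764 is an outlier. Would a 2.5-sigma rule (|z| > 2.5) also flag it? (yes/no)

z = (24764 − 10289.53) / 4309.89 = 3.36.
|z| = 3.36 > 2.5.

yes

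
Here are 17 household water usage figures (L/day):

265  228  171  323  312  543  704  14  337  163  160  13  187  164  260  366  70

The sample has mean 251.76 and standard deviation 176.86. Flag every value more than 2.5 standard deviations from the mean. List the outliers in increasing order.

704

Cutoffs at x̄ ± 2.5s: 251.76 ± 2.5·176.86 = [-190.39, 693.91].
704: z = 2.56, |z| > 2.5 → outlier.
Every other value lies within [-190.39, 693.91].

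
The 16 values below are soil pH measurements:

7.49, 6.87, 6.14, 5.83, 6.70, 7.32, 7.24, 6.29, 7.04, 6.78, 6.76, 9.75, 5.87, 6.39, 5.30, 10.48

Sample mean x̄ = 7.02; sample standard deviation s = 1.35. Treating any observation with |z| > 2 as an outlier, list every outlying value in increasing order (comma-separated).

9.75, 10.48

Cutoffs at x̄ ± 2s: 7.02 ± 2·1.35 = [4.32, 9.72].
9.75: z = 2.02, |z| > 2 → outlier.
10.48: z = 2.56, |z| > 2 → outlier.
Every other value lies within [4.32, 9.72].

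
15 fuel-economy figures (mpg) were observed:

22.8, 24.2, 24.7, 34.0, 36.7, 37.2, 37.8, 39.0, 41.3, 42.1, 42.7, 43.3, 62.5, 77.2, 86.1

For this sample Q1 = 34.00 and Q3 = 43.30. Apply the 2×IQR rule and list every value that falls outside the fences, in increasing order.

62.5, 77.2, 86.1

IQR = Q3 − Q1 = 43.30 − 34.00 = 9.30.
Lower fence = Q1 − 2·IQR = 34.00 − 18.60 = 15.40.
Upper fence = Q3 + 2·IQR = 43.30 + 18.60 = 61.90.
62.5 > 61.90 → outlier.
77.2 > 61.90 → outlier.
86.1 > 61.90 → outlier.
All remaining values lie within [15.40, 61.90].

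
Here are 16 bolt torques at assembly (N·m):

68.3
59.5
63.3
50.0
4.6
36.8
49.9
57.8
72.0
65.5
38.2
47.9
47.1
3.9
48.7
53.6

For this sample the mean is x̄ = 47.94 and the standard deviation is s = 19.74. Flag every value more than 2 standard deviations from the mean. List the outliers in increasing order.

3.9, 4.6

Cutoffs at x̄ ± 2s: 47.94 ± 2·19.74 = [8.46, 87.42].
3.9: z = -2.23, |z| > 2 → outlier.
4.6: z = -2.20, |z| > 2 → outlier.
Every other value lies within [8.46, 87.42].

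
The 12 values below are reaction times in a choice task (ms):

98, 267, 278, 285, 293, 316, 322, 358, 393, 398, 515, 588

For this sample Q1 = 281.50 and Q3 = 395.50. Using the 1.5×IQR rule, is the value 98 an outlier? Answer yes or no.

yes

IQR = Q3 − Q1 = 395.50 − 281.50 = 114.00.
Lower fence = Q1 − 1.5·IQR = 281.50 − 171.00 = 110.50.
Upper fence = Q3 + 1.5·IQR = 395.50 + 171.00 = 566.50.
98 lies below the lower fence.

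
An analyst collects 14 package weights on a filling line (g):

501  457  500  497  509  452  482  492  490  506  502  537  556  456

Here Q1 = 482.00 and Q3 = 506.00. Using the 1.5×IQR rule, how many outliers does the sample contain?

IQR = 24.00; fences at 482.00 − 36.00 = 446.00 and 506.00 + 36.00 = 542.00.
Outside the cutoffs: 556.

1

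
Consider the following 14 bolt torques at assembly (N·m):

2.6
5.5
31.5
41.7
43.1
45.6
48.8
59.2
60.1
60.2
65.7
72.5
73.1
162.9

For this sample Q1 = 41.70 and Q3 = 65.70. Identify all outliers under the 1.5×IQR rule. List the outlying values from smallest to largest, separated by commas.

IQR = Q3 − Q1 = 65.70 − 41.70 = 24.00.
Lower fence = Q1 − 1.5·IQR = 41.70 − 36.00 = 5.70.
Upper fence = Q3 + 1.5·IQR = 65.70 + 36.00 = 101.70.
2.6 < 5.70 → outlier.
5.5 < 5.70 → outlier.
162.9 > 101.70 → outlier.
All remaining values lie within [5.70, 101.70].

2.6, 5.5, 162.9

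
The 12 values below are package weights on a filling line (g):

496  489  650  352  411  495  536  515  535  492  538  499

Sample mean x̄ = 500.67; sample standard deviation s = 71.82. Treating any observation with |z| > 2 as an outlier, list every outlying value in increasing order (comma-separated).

Cutoffs at x̄ ± 2s: 500.67 ± 2·71.82 = [357.03, 644.31].
352: z = -2.07, |z| > 2 → outlier.
650: z = 2.08, |z| > 2 → outlier.
Every other value lies within [357.03, 644.31].

352, 650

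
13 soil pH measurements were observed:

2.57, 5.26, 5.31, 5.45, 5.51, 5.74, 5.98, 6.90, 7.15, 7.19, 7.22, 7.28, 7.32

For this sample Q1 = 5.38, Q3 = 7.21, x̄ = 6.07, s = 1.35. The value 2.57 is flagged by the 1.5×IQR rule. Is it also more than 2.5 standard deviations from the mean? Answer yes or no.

yes

z = (2.57 − 6.07) / 1.35 = -2.59.
|z| = 2.59 > 2.5.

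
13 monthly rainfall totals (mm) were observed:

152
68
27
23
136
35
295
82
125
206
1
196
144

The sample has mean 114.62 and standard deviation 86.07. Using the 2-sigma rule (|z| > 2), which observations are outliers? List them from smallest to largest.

Cutoffs at x̄ ± 2s: 114.62 ± 2·86.07 = [-57.52, 286.76].
295: z = 2.10, |z| > 2 → outlier.
Every other value lies within [-57.52, 286.76].

295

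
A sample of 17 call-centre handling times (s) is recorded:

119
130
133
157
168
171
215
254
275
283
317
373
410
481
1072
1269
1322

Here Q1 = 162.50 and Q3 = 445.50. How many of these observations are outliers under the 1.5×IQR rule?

3

IQR = 283.00; fences at 162.50 − 424.50 = -262.00 and 445.50 + 424.50 = 870.00.
Outside the cutoffs: 1072, 1269, 1322.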